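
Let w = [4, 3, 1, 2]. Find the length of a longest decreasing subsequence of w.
3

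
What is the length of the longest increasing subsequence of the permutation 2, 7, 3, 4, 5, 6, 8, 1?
6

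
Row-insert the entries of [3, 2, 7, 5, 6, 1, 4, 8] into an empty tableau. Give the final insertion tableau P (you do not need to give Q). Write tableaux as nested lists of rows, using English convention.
P = [[1, 4, 6, 8], [2, 5], [3, 7]]

Insert 3: appended to row 1. P = [[3]].
Insert 2: 2 bumps 3 from row 1; 3 starts row 2. P = [[2], [3]].
Insert 7: appended to row 1. P = [[2, 7], [3]].
Insert 5: 5 bumps 7 from row 1; 7 appends to row 2. P = [[2, 5], [3, 7]].
Insert 6: appended to row 1. P = [[2, 5, 6], [3, 7]].
Insert 1: 1 bumps 2 from row 1; 2 bumps 3 from row 2; 3 starts row 3. P = [[1, 5, 6], [2, 7], [3]].
Insert 4: 4 bumps 5 from row 1; 5 bumps 7 from row 2; 7 appends to row 3. P = [[1, 4, 6], [2, 5], [3, 7]].
Insert 8: appended to row 1. P = [[1, 4, 6, 8], [2, 5], [3, 7]].

So P = [[1, 4, 6, 8], [2, 5], [3, 7]].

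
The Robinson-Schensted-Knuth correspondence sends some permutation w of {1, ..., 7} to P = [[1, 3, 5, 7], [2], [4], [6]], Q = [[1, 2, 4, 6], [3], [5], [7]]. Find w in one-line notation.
2 6 4 5 3 7 1

Reverse the RSK construction: for i from n down to 1, find the cell of Q containing i, remove the entry at that cell from P, and reverse-bump it up through P; the value ejected from row 1 is w(i).

Step i=7: Q has 7 at row 4, column 1; remove 6 from row 4 of P and reverse-bump: 6 enters row 3 and ejects 4; 4 enters row 2 and ejects 2; 2 enters row 1 and ejects 1. So w(7) = 1. P is now [[2, 3, 5, 7], [4], [6]].
Step i=6: Q has 6 at row 1, column 4; remove that cell from P, ejecting 7. So w(6) = 7. P is now [[2, 3, 5], [4], [6]].
Step i=5: Q has 5 at row 3, column 1; remove 6 from row 3 of P and reverse-bump: 6 enters row 2 and ejects 4; 4 enters row 1 and ejects 3. So w(5) = 3. P is now [[2, 4, 5], [6]].
Step i=4: Q has 4 at row 1, column 3; remove that cell from P, ejecting 5. So w(4) = 5. P is now [[2, 4], [6]].
Step i=3: Q has 3 at row 2, column 1; remove 6 from row 2 of P and reverse-bump: 6 enters row 1 and ejects 4. So w(3) = 4. P is now [[2, 6]].
Step i=2: Q has 2 at row 1, column 2; remove that cell from P, ejecting 6. So w(2) = 6. P is now [[2]].
Step i=1: Q has 1 at row 1, column 1; remove that cell from P, ejecting 2. So w(1) = 2. P is now [].

So w = 2 6 4 5 3 7 1.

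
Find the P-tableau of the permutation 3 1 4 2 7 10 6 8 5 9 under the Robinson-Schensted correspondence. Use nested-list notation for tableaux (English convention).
Insert 3: appended to row 1. P = [[3]].
Insert 1: 1 bumps 3 from row 1; 3 starts row 2. P = [[1], [3]].
Insert 4: appended to row 1. P = [[1, 4], [3]].
Insert 2: 2 bumps 4 from row 1; 4 appends to row 2. P = [[1, 2], [3, 4]].
Insert 7: appended to row 1. P = [[1, 2, 7], [3, 4]].
Insert 10: appended to row 1. P = [[1, 2, 7, 10], [3, 4]].
Insert 6: 6 bumps 7 from row 1; 7 appends to row 2. P = [[1, 2, 6, 10], [3, 4, 7]].
Insert 8: 8 bumps 10 from row 1; 10 appends to row 2. P = [[1, 2, 6, 8], [3, 4, 7, 10]].
Insert 5: 5 bumps 6 from row 1; 6 bumps 7 from row 2; 7 starts row 3. P = [[1, 2, 5, 8], [3, 4, 6, 10], [7]].
Insert 9: appended to row 1. P = [[1, 2, 5, 8, 9], [3, 4, 6, 10], [7]].

So P = [[1, 2, 5, 8, 9], [3, 4, 6, 10], [7]].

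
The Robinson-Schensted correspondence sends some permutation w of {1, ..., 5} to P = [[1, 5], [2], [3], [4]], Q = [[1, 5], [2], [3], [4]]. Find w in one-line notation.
Reverse RSK: for i = n, n-1, ..., 1, locate i in Q, remove the corresponding corner cell from P, and reverse-bump its entry up through P; the value ejected from row 1 is w(i).

So w = 4 3 2 1 5.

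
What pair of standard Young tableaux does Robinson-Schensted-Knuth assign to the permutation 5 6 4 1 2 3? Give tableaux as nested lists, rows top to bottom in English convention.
P = [[1, 2, 3], [4, 6], [5]], Q = [[1, 2, 6], [3, 5], [4]]

Insert each entry of the permutation into P by Schensted row insertion, recording in Q the position of each new cell.

Insert 5: appended to row 1. P = [[5]].
Insert 6: appended to row 1. P = [[5, 6]].
Insert 4: 4 bumps 5 from row 1; 5 starts row 2. P = [[4, 6], [5]].
Insert 1: 1 bumps 4 from row 1; 4 bumps 5 from row 2; 5 starts row 3. P = [[1, 6], [4], [5]].
Insert 2: 2 bumps 6 from row 1; 6 appends to row 2. P = [[1, 2], [4, 6], [5]].
Insert 3: appended to row 1. P = [[1, 2, 3], [4, 6], [5]].

So P = [[1, 2, 3], [4, 6], [5]], Q = [[1, 2, 6], [3, 5], [4]].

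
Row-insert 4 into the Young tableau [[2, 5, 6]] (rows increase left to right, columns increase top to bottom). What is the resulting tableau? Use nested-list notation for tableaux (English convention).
In row 1, 4 replaces 5 (the leftmost entry greater than 4); 5 is bumped to row 2. 5 starts a new row 2. The new tableau is [[2, 4, 6], [5]].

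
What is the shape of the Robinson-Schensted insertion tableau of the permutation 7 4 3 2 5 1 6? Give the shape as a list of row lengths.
Row-insert each entry into an empty tableau.

After inserting 7: P = [[7]].
After inserting 4: P = [[4], [7]].
After inserting 3: P = [[3], [4], [7]].
After inserting 2: P = [[2], [3], [4], [7]].
After inserting 5: P = [[2, 5], [3], [4], [7]].
After inserting 1: P = [[1, 5], [2], [3], [4], [7]].
After inserting 6: P = [[1, 5, 6], [2], [3], [4], [7]].

The final insertion tableau P = [[1, 5, 6], [2], [3], [4], [7]] has shape [3, 1, 1, 1, 1].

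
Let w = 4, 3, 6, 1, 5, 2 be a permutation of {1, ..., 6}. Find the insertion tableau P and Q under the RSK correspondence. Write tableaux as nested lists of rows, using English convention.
P = [[1, 2], [3, 5], [4, 6]], Q = [[1, 3], [2, 5], [4, 6]]

Insert each entry of the permutation into P by Schensted row insertion, recording in Q the position of each new cell.

Insert 4: appended to row 1. P = [[4]], Q = [[1]].
Insert 3: 3 bumps 4 from row 1; 4 starts row 2. P = [[3], [4]], Q = [[1], [2]].
Insert 6: appended to row 1. P = [[3, 6], [4]], Q = [[1, 3], [2]].
Insert 1: 1 bumps 3 from row 1; 3 bumps 4 from row 2; 4 starts row 3. P = [[1, 6], [3], [4]], Q = [[1, 3], [2], [4]].
Insert 5: 5 bumps 6 from row 1; 6 appends to row 2. P = [[1, 5], [3, 6], [4]], Q = [[1, 3], [2, 5], [4]].
Insert 2: 2 bumps 5 from row 1; 5 bumps 6 from row 2; 6 appends to row 3. P = [[1, 2], [3, 5], [4, 6]], Q = [[1, 3], [2, 5], [4, 6]].

So P = [[1, 2], [3, 5], [4, 6]], Q = [[1, 3], [2, 5], [4, 6]].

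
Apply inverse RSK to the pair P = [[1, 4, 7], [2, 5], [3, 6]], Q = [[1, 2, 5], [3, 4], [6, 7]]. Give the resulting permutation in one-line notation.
3 6 2 5 7 1 4

Reverse the RSK construction: for i from n down to 1, find the cell of Q containing i, remove the entry at that cell from P, and reverse-bump it up through P; the value ejected from row 1 is w(i).

Step i=7: Q has 7 at row 3, column 2; remove 6 from row 3 of P and reverse-bump: 6 enters row 2 and ejects 5; 5 enters row 1 and ejects 4. So w(7) = 4. P is now [[1, 5, 7], [2, 6], [3]].
Step i=6: Q has 6 at row 3, column 1; remove 3 from row 3 of P and reverse-bump: 3 enters row 2 and ejects 2; 2 enters row 1 and ejects 1. So w(6) = 1. P is now [[2, 5, 7], [3, 6]].
Step i=5: Q has 5 at row 1, column 3; remove that cell from P, ejecting 7. So w(5) = 7. P is now [[2, 5], [3, 6]].
Step i=4: Q has 4 at row 2, column 2; remove 6 from row 2 of P and reverse-bump: 6 enters row 1 and ejects 5. So w(4) = 5. P is now [[2, 6], [3]].
Step i=3: Q has 3 at row 2, column 1; remove 3 from row 2 of P and reverse-bump: 3 enters row 1 and ejects 2. So w(3) = 2. P is now [[3, 6]].
Step i=2: Q has 2 at row 1, column 2; remove that cell from P, ejecting 6. So w(2) = 6. P is now [[3]].
Step i=1: Q has 1 at row 1, column 1; remove that cell from P, ejecting 3. So w(1) = 3. P is now [].

So w = 3 6 2 5 7 1 4.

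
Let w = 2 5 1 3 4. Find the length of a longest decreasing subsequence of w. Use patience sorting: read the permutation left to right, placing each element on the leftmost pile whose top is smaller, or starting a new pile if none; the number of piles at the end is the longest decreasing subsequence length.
2

2: new pile. tops = [2]
5: onto pile 1 (replacing 2). tops = [5]
1: new pile. tops = [5, 1]
3: onto pile 2 (replacing 1). tops = [5, 3]
4: onto pile 2 (replacing 3). tops = [5, 4]

2 piles, so the longest decreasing subsequence has length 2.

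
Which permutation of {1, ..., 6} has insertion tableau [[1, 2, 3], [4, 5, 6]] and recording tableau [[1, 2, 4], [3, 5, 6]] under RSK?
Reverse the RSK construction: for i from n down to 1, find the cell of Q containing i, remove the entry at that cell from P, and reverse-bump it up through P; the value ejected from row 1 is w(i).

Step i=6: Q has 6 at row 2, column 3; remove 6 from row 2 of P and reverse-bump: 6 enters row 1 and ejects 3. So w(6) = 3. P is now [[1, 2, 6], [4, 5]].
Step i=5: Q has 5 at row 2, column 2; remove 5 from row 2 of P and reverse-bump: 5 enters row 1 and ejects 2. So w(5) = 2. P is now [[1, 5, 6], [4]].
Step i=4: Q has 4 at row 1, column 3; remove that cell from P, ejecting 6. So w(4) = 6. P is now [[1, 5], [4]].
Step i=3: Q has 3 at row 2, column 1; remove 4 from row 2 of P and reverse-bump: 4 enters row 1 and ejects 1. So w(3) = 1. P is now [[4, 5]].
Step i=2: Q has 2 at row 1, column 2; remove that cell from P, ejecting 5. So w(2) = 5. P is now [[4]].
Step i=1: Q has 1 at row 1, column 1; remove that cell from P, ejecting 4. So w(1) = 4. P is now [].

So w = 4 5 1 6 2 3.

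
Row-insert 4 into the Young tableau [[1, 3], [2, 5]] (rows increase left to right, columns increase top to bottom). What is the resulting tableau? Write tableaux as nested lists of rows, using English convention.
4 is larger than every entry of row 1, so it is appended to row 1. The new tableau is [[1, 3, 4], [2, 5]].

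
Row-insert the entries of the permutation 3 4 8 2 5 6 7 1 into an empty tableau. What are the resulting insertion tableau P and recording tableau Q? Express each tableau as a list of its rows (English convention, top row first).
Insert each entry of the permutation into P by Schensted row insertion, recording in Q the position of each new cell.

Insert 3: appended to row 1. P = [[3]], Q = [[1]].
Insert 4: appended to row 1. P = [[3, 4]], Q = [[1, 2]].
Insert 8: appended to row 1. P = [[3, 4, 8]], Q = [[1, 2, 3]].
Insert 2: 2 bumps 3 from row 1; 3 starts row 2. P = [[2, 4, 8], [3]], Q = [[1, 2, 3], [4]].
Insert 5: 5 bumps 8 from row 1; 8 appends to row 2. P = [[2, 4, 5], [3, 8]], Q = [[1, 2, 3], [4, 5]].
Insert 6: appended to row 1. P = [[2, 4, 5, 6], [3, 8]], Q = [[1, 2, 3, 6], [4, 5]].
Insert 7: appended to row 1. P = [[2, 4, 5, 6, 7], [3, 8]], Q = [[1, 2, 3, 6, 7], [4, 5]].
Insert 1: 1 bumps 2 from row 1; 2 bumps 3 from row 2; 3 starts row 3. P = [[1, 4, 5, 6, 7], [2, 8], [3]], Q = [[1, 2, 3, 6, 7], [4, 5], [8]].

So P = [[1, 4, 5, 6, 7], [2, 8], [3]], Q = [[1, 2, 3, 6, 7], [4, 5], [8]].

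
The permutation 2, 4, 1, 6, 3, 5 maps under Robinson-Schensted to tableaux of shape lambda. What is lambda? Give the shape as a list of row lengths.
[3, 3]

Row-insert each entry into an empty tableau.

After inserting 2: P = [[2]].
After inserting 4: P = [[2, 4]].
After inserting 1: P = [[1, 4], [2]].
After inserting 6: P = [[1, 4, 6], [2]].
After inserting 3: P = [[1, 3, 6], [2, 4]].
After inserting 5: P = [[1, 3, 5], [2, 4, 6]].

The final insertion tableau P = [[1, 3, 5], [2, 4, 6]] has shape [3, 3].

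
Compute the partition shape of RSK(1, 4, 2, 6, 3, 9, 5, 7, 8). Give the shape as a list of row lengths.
Row-insert each entry into an empty tableau.

After inserting 1: P = [[1]].
After inserting 4: P = [[1, 4]].
After inserting 2: P = [[1, 2], [4]].
After inserting 6: P = [[1, 2, 6], [4]].
After inserting 3: P = [[1, 2, 3], [4, 6]].
After inserting 9: P = [[1, 2, 3, 9], [4, 6]].
After inserting 5: P = [[1, 2, 3, 5], [4, 6, 9]].
After inserting 7: P = [[1, 2, 3, 5, 7], [4, 6, 9]].
After inserting 8: P = [[1, 2, 3, 5, 7, 8], [4, 6, 9]].

The final insertion tableau P = [[1, 2, 3, 5, 7, 8], [4, 6, 9]] has shape [6, 3].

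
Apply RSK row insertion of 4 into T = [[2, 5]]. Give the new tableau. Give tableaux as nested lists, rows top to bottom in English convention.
[[2, 4], [5]]

In row 1, 4 replaces 5 (the leftmost entry greater than 4); 5 is bumped to row 2. 5 starts a new row 2. The new tableau is [[2, 4], [5]].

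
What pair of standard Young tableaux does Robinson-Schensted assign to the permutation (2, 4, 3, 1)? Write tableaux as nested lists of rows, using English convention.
P = [[1, 3], [2], [4]], Q = [[1, 2], [3], [4]]

Insert each entry of the permutation into P by Schensted row insertion, recording in Q the position of each new cell.

Insert 2: appended to row 1. P = [[2]].
Insert 4: appended to row 1. P = [[2, 4]].
Insert 3: 3 bumps 4 from row 1; 4 starts row 2. P = [[2, 3], [4]].
Insert 1: 1 bumps 2 from row 1; 2 bumps 4 from row 2; 4 starts row 3. P = [[1, 3], [2], [4]].

So P = [[1, 3], [2], [4]], Q = [[1, 2], [3], [4]].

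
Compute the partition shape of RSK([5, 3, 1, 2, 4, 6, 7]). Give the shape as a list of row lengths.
Row-insert each entry into an empty tableau.

After inserting 5: P = [[5]].
After inserting 3: P = [[3], [5]].
After inserting 1: P = [[1], [3], [5]].
After inserting 2: P = [[1, 2], [3], [5]].
After inserting 4: P = [[1, 2, 4], [3], [5]].
After inserting 6: P = [[1, 2, 4, 6], [3], [5]].
After inserting 7: P = [[1, 2, 4, 6, 7], [3], [5]].

The final insertion tableau P = [[1, 2, 4, 6, 7], [3], [5]] has shape [5, 1, 1].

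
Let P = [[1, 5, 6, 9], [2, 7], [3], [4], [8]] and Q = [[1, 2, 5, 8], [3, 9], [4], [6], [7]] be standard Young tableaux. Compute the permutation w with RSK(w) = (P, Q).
Reverse the RSK construction: for i from n down to 1, find the cell of Q containing i, remove the entry at that cell from P, and reverse-bump it up through P; the value ejected from row 1 is w(i).

Step i=9: Q has 9 at row 2, column 2; remove 7 from row 2 of P and reverse-bump: 7 enters row 1 and ejects 6. So w(9) = 6. P is now [[1, 5, 7, 9], [2], [3], [4], [8]].
Step i=8: Q has 8 at row 1, column 4; remove that cell from P, ejecting 9. So w(8) = 9. P is now [[1, 5, 7], [2], [3], [4], [8]].
Step i=7: Q has 7 at row 5, column 1; remove 8 from row 5 of P and reverse-bump: 8 enters row 4 and ejects 4; 4 enters row 3 and ejects 3; 3 enters row 2 and ejects 2; 2 enters row 1 and ejects 1. So w(7) = 1. P is now [[2, 5, 7], [3], [4], [8]].
Step i=6: Q has 6 at row 4, column 1; remove 8 from row 4 of P and reverse-bump: 8 enters row 3 and ejects 4; 4 enters row 2 and ejects 3; 3 enters row 1 and ejects 2. So w(6) = 2. P is now [[3, 5, 7], [4], [8]].
Step i=5: Q has 5 at row 1, column 3; remove that cell from P, ejecting 7. So w(5) = 7. P is now [[3, 5], [4], [8]].
Step i=4: Q has 4 at row 3, column 1; remove 8 from row 3 of P and reverse-bump: 8 enters row 2 and ejects 4; 4 enters row 1 and ejects 3. So w(4) = 3. P is now [[4, 5], [8]].
Step i=3: Q has 3 at row 2, column 1; remove 8 from row 2 of P and reverse-bump: 8 enters row 1 and ejects 5. So w(3) = 5. P is now [[4, 8]].
Step i=2: Q has 2 at row 1, column 2; remove that cell from P, ejecting 8. So w(2) = 8. P is now [[4]].
Step i=1: Q has 1 at row 1, column 1; remove that cell from P, ejecting 4. So w(1) = 4. P is now [].

So w = 4 8 5 3 7 2 1 9 6.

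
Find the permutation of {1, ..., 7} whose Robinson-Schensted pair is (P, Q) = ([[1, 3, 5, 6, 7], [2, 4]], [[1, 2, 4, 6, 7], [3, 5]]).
Reverse the RSK construction: for i from n down to 1, find the cell of Q containing i, remove the entry at that cell from P, and reverse-bump it up through P; the value ejected from row 1 is w(i).

Step i=7: Q has 7 at row 1, column 5; remove that cell from P, ejecting 7. So w(7) = 7. P is now [[1, 3, 5, 6], [2, 4]].
Step i=6: Q has 6 at row 1, column 4; remove that cell from P, ejecting 6. So w(6) = 6. P is now [[1, 3, 5], [2, 4]].
Step i=5: Q has 5 at row 2, column 2; remove 4 from row 2 of P and reverse-bump: 4 enters row 1 and ejects 3. So w(5) = 3. P is now [[1, 4, 5], [2]].
Step i=4: Q has 4 at row 1, column 3; remove that cell from P, ejecting 5. So w(4) = 5. P is now [[1, 4], [2]].
Step i=3: Q has 3 at row 2, column 1; remove 2 from row 2 of P and reverse-bump: 2 enters row 1 and ejects 1. So w(3) = 1. P is now [[2, 4]].
Step i=2: Q has 2 at row 1, column 2; remove that cell from P, ejecting 4. So w(2) = 4. P is now [[2]].
Step i=1: Q has 1 at row 1, column 1; remove that cell from P, ejecting 2. So w(1) = 2. P is now [].

So w = 2 4 1 5 3 6 7.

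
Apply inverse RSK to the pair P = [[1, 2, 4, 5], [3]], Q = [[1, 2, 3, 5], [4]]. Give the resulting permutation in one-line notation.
Reverse RSK: for i = n, n-1, ..., 1, locate i in Q, remove the corresponding corner cell from P, and reverse-bump its entry up through P; the value ejected from row 1 is w(i).

So w = 1 3 4 2 5.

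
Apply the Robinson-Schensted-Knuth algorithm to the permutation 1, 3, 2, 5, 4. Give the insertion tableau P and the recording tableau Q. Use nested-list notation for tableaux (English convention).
P = [[1, 2, 4], [3, 5]], Q = [[1, 2, 4], [3, 5]]

Insert each entry of the permutation into P by Schensted row insertion, recording in Q the position of each new cell.

Insert 1: appended to row 1. P = [[1]].
Insert 3: appended to row 1. P = [[1, 3]].
Insert 2: 2 bumps 3 from row 1; 3 starts row 2. P = [[1, 2], [3]].
Insert 5: appended to row 1. P = [[1, 2, 5], [3]].
Insert 4: 4 bumps 5 from row 1; 5 appends to row 2. P = [[1, 2, 4], [3, 5]].

So P = [[1, 2, 4], [3, 5]], Q = [[1, 2, 4], [3, 5]].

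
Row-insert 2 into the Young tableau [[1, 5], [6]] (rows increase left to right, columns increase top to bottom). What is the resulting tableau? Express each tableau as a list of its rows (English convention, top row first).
[[1, 2], [5], [6]]

In row 1, 2 replaces 5 (the leftmost entry greater than 2); 5 is bumped to row 2. In row 2, 5 replaces 6 (the leftmost entry greater than 5); 6 is bumped to row 3. 6 starts a new row 3. The new tableau is [[1, 2], [5], [6]].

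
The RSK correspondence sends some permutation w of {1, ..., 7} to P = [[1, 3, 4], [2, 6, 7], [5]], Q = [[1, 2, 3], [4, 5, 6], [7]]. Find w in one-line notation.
5 6 7 2 3 4 1

Reverse RSK: for i = n, n-1, ..., 1, locate i in Q, remove the corresponding corner cell from P, and reverse-bump its entry up through P; the value ejected from row 1 is w(i).

So w = 5 6 7 2 3 4 1.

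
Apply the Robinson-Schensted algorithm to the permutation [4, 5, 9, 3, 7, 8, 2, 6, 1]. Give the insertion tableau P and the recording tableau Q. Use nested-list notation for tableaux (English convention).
Insert each entry of the permutation into P by Schensted row insertion, recording in Q the position of each new cell.

After inserting 4: P = [[4]].
After inserting 5: P = [[4, 5]].
After inserting 9: P = [[4, 5, 9]].
After inserting 3: P = [[3, 5, 9], [4]].
After inserting 7: P = [[3, 5, 7], [4, 9]].
After inserting 8: P = [[3, 5, 7, 8], [4, 9]].
After inserting 2: P = [[2, 5, 7, 8], [3, 9], [4]].
After inserting 6: P = [[2, 5, 6, 8], [3, 7], [4, 9]].
After inserting 1: P = [[1, 5, 6, 8], [2, 7], [3, 9], [4]].

So P = [[1, 5, 6, 8], [2, 7], [3, 9], [4]], Q = [[1, 2, 3, 6], [4, 5], [7, 8], [9]].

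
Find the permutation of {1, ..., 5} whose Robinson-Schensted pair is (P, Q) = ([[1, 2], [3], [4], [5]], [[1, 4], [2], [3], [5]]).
Reverse the RSK construction: for i from n down to 1, find the cell of Q containing i, remove the entry at that cell from P, and reverse-bump it up through P; the value ejected from row 1 is w(i).

Step i=5: Q has 5 at row 4, column 1; remove 5 from row 4 of P and reverse-bump: 5 enters row 3 and ejects 4; 4 enters row 2 and ejects 3; 3 enters row 1 and ejects 2. So w(5) = 2. P is now [[1, 3], [4], [5]].
Step i=4: Q has 4 at row 1, column 2; remove that cell from P, ejecting 3. So w(4) = 3. P is now [[1], [4], [5]].
Step i=3: Q has 3 at row 3, column 1; remove 5 from row 3 of P and reverse-bump: 5 enters row 2 and ejects 4; 4 enters row 1 and ejects 1. So w(3) = 1. P is now [[4], [5]].
Step i=2: Q has 2 at row 2, column 1; remove 5 from row 2 of P and reverse-bump: 5 enters row 1 and ejects 4. So w(2) = 4. P is now [[5]].
Step i=1: Q has 1 at row 1, column 1; remove that cell from P, ejecting 5. So w(1) = 5. P is now [].

So w = 5 4 1 3 2.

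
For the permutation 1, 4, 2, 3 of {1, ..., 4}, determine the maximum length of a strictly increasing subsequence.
3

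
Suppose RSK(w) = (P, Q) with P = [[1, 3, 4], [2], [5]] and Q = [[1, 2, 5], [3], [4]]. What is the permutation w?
Reverse the RSK construction: for i from n down to 1, find the cell of Q containing i, remove the entry at that cell from P, and reverse-bump it up through P; the value ejected from row 1 is w(i).

Step i=5: Q has 5 at row 1, column 3; remove that cell from P, ejecting 4. So w(5) = 4. P is now [[1, 3], [2], [5]].
Step i=4: Q has 4 at row 3, column 1; remove 5 from row 3 of P and reverse-bump: 5 enters row 2 and ejects 2; 2 enters row 1 and ejects 1. So w(4) = 1. P is now [[2, 3], [5]].
Step i=3: Q has 3 at row 2, column 1; remove 5 from row 2 of P and reverse-bump: 5 enters row 1 and ejects 3. So w(3) = 3. P is now [[2, 5]].
Step i=2: Q has 2 at row 1, column 2; remove that cell from P, ejecting 5. So w(2) = 5. P is now [[2]].
Step i=1: Q has 1 at row 1, column 1; remove that cell from P, ejecting 2. So w(1) = 2. P is now [].

So w = 2 5 3 1 4.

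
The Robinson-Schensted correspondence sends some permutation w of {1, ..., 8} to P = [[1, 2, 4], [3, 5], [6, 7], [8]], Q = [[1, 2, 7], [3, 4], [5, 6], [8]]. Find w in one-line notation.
6 8 3 7 1 2 5 4

Reverse the RSK construction: for i from n down to 1, find the cell of Q containing i, remove the entry at that cell from P, and reverse-bump it up through P; the value ejected from row 1 is w(i).

Step i=8: Q has 8 at row 4, column 1; remove 8 from row 4 of P and reverse-bump: 8 enters row 3 and ejects 7; 7 enters row 2 and ejects 5; 5 enters row 1 and ejects 4. So w(8) = 4. P is now [[1, 2, 5], [3, 7], [6, 8]].
Step i=7: Q has 7 at row 1, column 3; remove that cell from P, ejecting 5. So w(7) = 5. P is now [[1, 2], [3, 7], [6, 8]].
Step i=6: Q has 6 at row 3, column 2; remove 8 from row 3 of P and reverse-bump: 8 enters row 2 and ejects 7; 7 enters row 1 and ejects 2. So w(6) = 2. P is now [[1, 7], [3, 8], [6]].
Step i=5: Q has 5 at row 3, column 1; remove 6 from row 3 of P and reverse-bump: 6 enters row 2 and ejects 3; 3 enters row 1 and ejects 1. So w(5) = 1. P is now [[3, 7], [6, 8]].
Step i=4: Q has 4 at row 2, column 2; remove 8 from row 2 of P and reverse-bump: 8 enters row 1 and ejects 7. So w(4) = 7. P is now [[3, 8], [6]].
Step i=3: Q has 3 at row 2, column 1; remove 6 from row 2 of P and reverse-bump: 6 enters row 1 and ejects 3. So w(3) = 3. P is now [[6, 8]].
Step i=2: Q has 2 at row 1, column 2; remove that cell from P, ejecting 8. So w(2) = 8. P is now [[6]].
Step i=1: Q has 1 at row 1, column 1; remove that cell from P, ejecting 6. So w(1) = 6. P is now [].

So w = 6 8 3 7 1 2 5 4.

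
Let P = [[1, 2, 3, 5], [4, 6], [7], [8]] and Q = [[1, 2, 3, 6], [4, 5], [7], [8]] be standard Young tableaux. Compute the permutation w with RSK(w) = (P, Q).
Reverse the RSK construction: for i from n down to 1, find the cell of Q containing i, remove the entry at that cell from P, and reverse-bump it up through P; the value ejected from row 1 is w(i).

Step i=8: Q has 8 at row 4, column 1; remove 8 from row 4 of P and reverse-bump: 8 enters row 3 and ejects 7; 7 enters row 2 and ejects 6; 6 enters row 1 and ejects 5. So w(8) = 5. P is now [[1, 2, 3, 6], [4, 7], [8]].
Step i=7: Q has 7 at row 3, column 1; remove 8 from row 3 of P and reverse-bump: 8 enters row 2 and ejects 7; 7 enters row 1 and ejects 6. So w(7) = 6. P is now [[1, 2, 3, 7], [4, 8]].
Step i=6: Q has 6 at row 1, column 4; remove that cell from P, ejecting 7. So w(6) = 7. P is now [[1, 2, 3], [4, 8]].
Step i=5: Q has 5 at row 2, column 2; remove 8 from row 2 of P and reverse-bump: 8 enters row 1 and ejects 3. So w(5) = 3. P is now [[1, 2, 8], [4]].
Step i=4: Q has 4 at row 2, column 1; remove 4 from row 2 of P and reverse-bump: 4 enters row 1 and ejects 2. So w(4) = 2. P is now [[1, 4, 8]].
Step i=3: Q has 3 at row 1, column 3; remove that cell from P, ejecting 8. So w(3) = 8. P is now [[1, 4]].
Step i=2: Q has 2 at row 1, column 2; remove that cell from P, ejecting 4. So w(2) = 4. P is now [[1]].
Step i=1: Q has 1 at row 1, column 1; remove that cell from P, ejecting 1. So w(1) = 1. P is now [].

So w = 1 4 8 2 3 7 6 5.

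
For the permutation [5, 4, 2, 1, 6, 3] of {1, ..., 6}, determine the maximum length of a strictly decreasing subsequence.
4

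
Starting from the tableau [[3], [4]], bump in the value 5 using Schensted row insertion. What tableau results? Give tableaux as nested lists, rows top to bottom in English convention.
[[3, 5], [4]]

5 is larger than every entry of row 1, so it is appended to row 1. The new tableau is [[3, 5], [4]].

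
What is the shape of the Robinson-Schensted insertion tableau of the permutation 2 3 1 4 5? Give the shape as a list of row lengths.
Row-insert each entry into an empty tableau.

After inserting 2: P = [[2]].
After inserting 3: P = [[2, 3]].
After inserting 1: P = [[1, 3], [2]].
After inserting 4: P = [[1, 3, 4], [2]].
After inserting 5: P = [[1, 3, 4, 5], [2]].

The final insertion tableau P = [[1, 3, 4, 5], [2]] has shape [4, 1].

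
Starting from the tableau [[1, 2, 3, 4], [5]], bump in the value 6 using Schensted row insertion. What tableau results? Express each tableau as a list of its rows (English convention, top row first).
[[1, 2, 3, 4, 6], [5]]

6 is larger than every entry of row 1, so it is appended to row 1. The new tableau is [[1, 2, 3, 4, 6], [5]].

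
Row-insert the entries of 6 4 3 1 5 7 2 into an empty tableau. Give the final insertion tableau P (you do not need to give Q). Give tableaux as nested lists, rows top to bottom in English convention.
P = [[1, 2, 7], [3, 5], [4], [6]]

Insert 6: appended to row 1. P = [[6]].
Insert 4: 4 bumps 6 from row 1; 6 starts row 2. P = [[4], [6]].
Insert 3: 3 bumps 4 from row 1; 4 bumps 6 from row 2; 6 starts row 3. P = [[3], [4], [6]].
Insert 1: 1 bumps 3 from row 1; 3 bumps 4 from row 2; 4 bumps 6 from row 3; 6 starts row 4. P = [[1], [3], [4], [6]].
Insert 5: appended to row 1. P = [[1, 5], [3], [4], [6]].
Insert 7: appended to row 1. P = [[1, 5, 7], [3], [4], [6]].
Insert 2: 2 bumps 5 from row 1; 5 appends to row 2. P = [[1, 2, 7], [3, 5], [4], [6]].

So P = [[1, 2, 7], [3, 5], [4], [6]].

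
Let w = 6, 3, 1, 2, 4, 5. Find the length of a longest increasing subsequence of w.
4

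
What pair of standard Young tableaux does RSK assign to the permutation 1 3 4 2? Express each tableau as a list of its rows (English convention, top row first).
Insert each entry of the permutation into P by Schensted row insertion, recording in Q the position of each new cell.

Insert 1: appended to row 1. P = [[1]].
Insert 3: appended to row 1. P = [[1, 3]].
Insert 4: appended to row 1. P = [[1, 3, 4]].
Insert 2: 2 bumps 3 from row 1; 3 starts row 2. P = [[1, 2, 4], [3]].

So P = [[1, 2, 4], [3]], Q = [[1, 2, 3], [4]].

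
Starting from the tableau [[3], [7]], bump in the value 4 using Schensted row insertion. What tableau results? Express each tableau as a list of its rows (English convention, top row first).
[[3, 4], [7]]

4 is larger than every entry of row 1, so it is appended to row 1. The new tableau is [[3, 4], [7]].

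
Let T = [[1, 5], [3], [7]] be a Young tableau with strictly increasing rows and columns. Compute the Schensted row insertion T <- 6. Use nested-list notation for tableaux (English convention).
[[1, 5, 6], [3], [7]]

6 is larger than every entry of row 1, so it is appended to row 1. The new tableau is [[1, 5, 6], [3], [7]].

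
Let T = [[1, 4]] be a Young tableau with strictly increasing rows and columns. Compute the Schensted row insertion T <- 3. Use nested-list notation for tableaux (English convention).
[[1, 3], [4]]

In row 1, 3 replaces 4 (the leftmost entry greater than 3); 4 is bumped to row 2. 4 starts a new row 2. The new tableau is [[1, 3], [4]].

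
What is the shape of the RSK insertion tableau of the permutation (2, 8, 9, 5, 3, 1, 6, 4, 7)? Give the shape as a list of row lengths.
[4, 2, 2, 1]

Row-insert each entry into an empty tableau.

After inserting 2: P = [[2]].
After inserting 8: P = [[2, 8]].
After inserting 9: P = [[2, 8, 9]].
After inserting 5: P = [[2, 5, 9], [8]].
After inserting 3: P = [[2, 3, 9], [5], [8]].
After inserting 1: P = [[1, 3, 9], [2], [5], [8]].
After inserting 6: P = [[1, 3, 6], [2, 9], [5], [8]].
After inserting 4: P = [[1, 3, 4], [2, 6], [5, 9], [8]].
After inserting 7: P = [[1, 3, 4, 7], [2, 6], [5, 9], [8]].

The final insertion tableau P = [[1, 3, 4, 7], [2, 6], [5, 9], [8]] has shape [4, 2, 2, 1].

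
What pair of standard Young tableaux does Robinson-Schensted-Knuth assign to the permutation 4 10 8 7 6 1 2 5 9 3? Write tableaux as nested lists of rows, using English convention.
P = [[1, 2, 3, 9], [4, 5], [6], [7], [8], [10]], Q = [[1, 2, 8, 9], [3, 7], [4], [5], [6], [10]]

Insert each entry of the permutation into P by Schensted row insertion, recording in Q the position of each new cell.

Insert 4: appended to row 1. P = [[4]], Q = [[1]].
Insert 10: appended to row 1. P = [[4, 10]], Q = [[1, 2]].
Insert 8: 8 bumps 10 from row 1; 10 starts row 2. P = [[4, 8], [10]], Q = [[1, 2], [3]].
Insert 7: 7 bumps 8 from row 1; 8 bumps 10 from row 2; 10 starts row 3. P = [[4, 7], [8], [10]], Q = [[1, 2], [3], [4]].
Insert 6: 6 bumps 7 from row 1; 7 bumps 8 from row 2; 8 bumps 10 from row 3; 10 starts row 4. P = [[4, 6], [7], [8], [10]], Q = [[1, 2], [3], [4], [5]].
Insert 1: 1 bumps 4 from row 1; 4 bumps 7 from row 2; 7 bumps 8 from row 3; 8 bumps 10 from row 4; 10 starts row 5. P = [[1, 6], [4], [7], [8], [10]], Q = [[1, 2], [3], [4], [5], [6]].
Insert 2: 2 bumps 6 from row 1; 6 appends to row 2. P = [[1, 2], [4, 6], [7], [8], [10]], Q = [[1, 2], [3, 7], [4], [5], [6]].
Insert 5: appended to row 1. P = [[1, 2, 5], [4, 6], [7], [8], [10]], Q = [[1, 2, 8], [3, 7], [4], [5], [6]].
Insert 9: appended to row 1. P = [[1, 2, 5, 9], [4, 6], [7], [8], [10]], Q = [[1, 2, 8, 9], [3, 7], [4], [5], [6]].
Insert 3: 3 bumps 5 from row 1; 5 bumps 6 from row 2; 6 bumps 7 from row 3; 7 bumps 8 from row 4; 8 bumps 10 from row 5; 10 starts row 6. P = [[1, 2, 3, 9], [4, 5], [6], [7], [8], [10]], Q = [[1, 2, 8, 9], [3, 7], [4], [5], [6], [10]].

So P = [[1, 2, 3, 9], [4, 5], [6], [7], [8], [10]], Q = [[1, 2, 8, 9], [3, 7], [4], [5], [6], [10]].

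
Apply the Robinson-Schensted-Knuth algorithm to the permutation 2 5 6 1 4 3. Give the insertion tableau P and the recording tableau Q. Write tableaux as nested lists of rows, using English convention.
Insert each entry of the permutation into P by Schensted row insertion, recording in Q the position of each new cell.

Insert 2: appended to row 1. P = [[2]].
Insert 5: appended to row 1. P = [[2, 5]].
Insert 6: appended to row 1. P = [[2, 5, 6]].
Insert 1: 1 bumps 2 from row 1; 2 starts row 2. P = [[1, 5, 6], [2]].
Insert 4: 4 bumps 5 from row 1; 5 appends to row 2. P = [[1, 4, 6], [2, 5]].
Insert 3: 3 bumps 4 from row 1; 4 bumps 5 from row 2; 5 starts row 3. P = [[1, 3, 6], [2, 4], [5]].

So P = [[1, 3, 6], [2, 4], [5]], Q = [[1, 2, 3], [4, 5], [6]].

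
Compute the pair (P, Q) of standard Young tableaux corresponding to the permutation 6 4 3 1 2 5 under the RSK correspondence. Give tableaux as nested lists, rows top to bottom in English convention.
P = [[1, 2, 5], [3], [4], [6]], Q = [[1, 5, 6], [2], [3], [4]]

Insert each entry of the permutation into P by Schensted row insertion, recording in Q the position of each new cell.

Insert 6: appended to row 1. P = [[6]], Q = [[1]].
Insert 4: 4 bumps 6 from row 1; 6 starts row 2. P = [[4], [6]], Q = [[1], [2]].
Insert 3: 3 bumps 4 from row 1; 4 bumps 6 from row 2; 6 starts row 3. P = [[3], [4], [6]], Q = [[1], [2], [3]].
Insert 1: 1 bumps 3 from row 1; 3 bumps 4 from row 2; 4 bumps 6 from row 3; 6 starts row 4. P = [[1], [3], [4], [6]], Q = [[1], [2], [3], [4]].
Insert 2: appended to row 1. P = [[1, 2], [3], [4], [6]], Q = [[1, 5], [2], [3], [4]].
Insert 5: appended to row 1. P = [[1, 2, 5], [3], [4], [6]], Q = [[1, 5, 6], [2], [3], [4]].

So P = [[1, 2, 5], [3], [4], [6]], Q = [[1, 5, 6], [2], [3], [4]].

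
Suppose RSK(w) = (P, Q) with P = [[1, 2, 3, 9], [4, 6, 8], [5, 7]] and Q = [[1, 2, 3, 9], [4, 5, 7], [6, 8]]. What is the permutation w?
Reverse the RSK construction: for i from n down to 1, find the cell of Q containing i, remove the entry at that cell from P, and reverse-bump it up through P; the value ejected from row 1 is w(i).

Step i=9: Q has 9 at row 1, column 4; remove that cell from P, ejecting 9. So w(9) = 9. P is now [[1, 2, 3], [4, 6, 8], [5, 7]].
Step i=8: Q has 8 at row 3, column 2; remove 7 from row 3 of P and reverse-bump: 7 enters row 2 and ejects 6; 6 enters row 1 and ejects 3. So w(8) = 3. P is now [[1, 2, 6], [4, 7, 8], [5]].
Step i=7: Q has 7 at row 2, column 3; remove 8 from row 2 of P and reverse-bump: 8 enters row 1 and ejects 6. So w(7) = 6. P is now [[1, 2, 8], [4, 7], [5]].
Step i=6: Q has 6 at row 3, column 1; remove 5 from row 3 of P and reverse-bump: 5 enters row 2 and ejects 4; 4 enters row 1 and ejects 2. So w(6) = 2. P is now [[1, 4, 8], [5, 7]].
Step i=5: Q has 5 at row 2, column 2; remove 7 from row 2 of P and reverse-bump: 7 enters row 1 and ejects 4. So w(5) = 4. P is now [[1, 7, 8], [5]].
Step i=4: Q has 4 at row 2, column 1; remove 5 from row 2 of P and reverse-bump: 5 enters row 1 and ejects 1. So w(4) = 1. P is now [[5, 7, 8]].
Step i=3: Q has 3 at row 1, column 3; remove that cell from P, ejecting 8. So w(3) = 8. P is now [[5, 7]].
Step i=2: Q has 2 at row 1, column 2; remove that cell from P, ejecting 7. So w(2) = 7. P is now [[5]].
Step i=1: Q has 1 at row 1, column 1; remove that cell from P, ejecting 5. So w(1) = 5. P is now [].

So w = 5 7 8 1 4 2 6 3 9.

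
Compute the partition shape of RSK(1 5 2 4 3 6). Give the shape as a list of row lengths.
[4, 1, 1]

Row-insert each entry into an empty tableau.

After inserting 1: P = [[1]].
After inserting 5: P = [[1, 5]].
After inserting 2: P = [[1, 2], [5]].
After inserting 4: P = [[1, 2, 4], [5]].
After inserting 3: P = [[1, 2, 3], [4], [5]].
After inserting 6: P = [[1, 2, 3, 6], [4], [5]].

The final insertion tableau P = [[1, 2, 3, 6], [4], [5]] has shape [4, 1, 1].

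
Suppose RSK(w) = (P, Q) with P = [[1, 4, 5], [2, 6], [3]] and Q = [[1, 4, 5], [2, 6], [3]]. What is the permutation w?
Reverse the RSK construction: for i from n down to 1, find the cell of Q containing i, remove the entry at that cell from P, and reverse-bump it up through P; the value ejected from row 1 is w(i).

Step i=6: Q has 6 at row 2, column 2; remove 6 from row 2 of P and reverse-bump: 6 enters row 1 and ejects 5. So w(6) = 5. P is now [[1, 4, 6], [2], [3]].
Step i=5: Q has 5 at row 1, column 3; remove that cell from P, ejecting 6. So w(5) = 6. P is now [[1, 4], [2], [3]].
Step i=4: Q has 4 at row 1, column 2; remove that cell from P, ejecting 4. So w(4) = 4. P is now [[1], [2], [3]].
Step i=3: Q has 3 at row 3, column 1; remove 3 from row 3 of P and reverse-bump: 3 enters row 2 and ejects 2; 2 enters row 1 and ejects 1. So w(3) = 1. P is now [[2], [3]].
Step i=2: Q has 2 at row 2, column 1; remove 3 from row 2 of P and reverse-bump: 3 enters row 1 and ejects 2. So w(2) = 2. P is now [[3]].
Step i=1: Q has 1 at row 1, column 1; remove that cell from P, ejecting 3. So w(1) = 3. P is now [].

So w = 3 2 1 4 6 5.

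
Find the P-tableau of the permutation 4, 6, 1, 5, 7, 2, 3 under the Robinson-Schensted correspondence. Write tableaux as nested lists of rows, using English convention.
P = [[1, 2, 3], [4, 5, 7], [6]]

Insert 4: appended to row 1. P = [[4]].
Insert 6: appended to row 1. P = [[4, 6]].
Insert 1: 1 bumps 4 from row 1; 4 starts row 2. P = [[1, 6], [4]].
Insert 5: 5 bumps 6 from row 1; 6 appends to row 2. P = [[1, 5], [4, 6]].
Insert 7: appended to row 1. P = [[1, 5, 7], [4, 6]].
Insert 2: 2 bumps 5 from row 1; 5 bumps 6 from row 2; 6 starts row 3. P = [[1, 2, 7], [4, 5], [6]].
Insert 3: 3 bumps 7 from row 1; 7 appends to row 2. P = [[1, 2, 3], [4, 5, 7], [6]].

So P = [[1, 2, 3], [4, 5, 7], [6]].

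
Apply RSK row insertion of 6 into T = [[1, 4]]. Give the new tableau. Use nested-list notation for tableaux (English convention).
[[1, 4, 6]]

6 is larger than every entry of row 1, so it is appended to row 1. The new tableau is [[1, 4, 6]].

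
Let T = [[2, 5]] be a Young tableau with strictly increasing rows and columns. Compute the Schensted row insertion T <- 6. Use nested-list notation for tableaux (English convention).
6 is larger than every entry of row 1, so it is appended to row 1. The new tableau is [[2, 5, 6]].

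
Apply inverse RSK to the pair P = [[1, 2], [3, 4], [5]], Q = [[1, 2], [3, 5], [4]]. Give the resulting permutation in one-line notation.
3 5 4 1 2

Reverse RSK: for i = n, n-1, ..., 1, locate i in Q, remove the corresponding corner cell from P, and reverse-bump its entry up through P; the value ejected from row 1 is w(i).

So w = 3 5 4 1 2.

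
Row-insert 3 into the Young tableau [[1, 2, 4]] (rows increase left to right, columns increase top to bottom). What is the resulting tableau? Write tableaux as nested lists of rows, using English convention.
[[1, 2, 3], [4]]

In row 1, 3 replaces 4 (the leftmost entry greater than 3); 4 is bumped to row 2. 4 starts a new row 2. The new tableau is [[1, 2, 3], [4]].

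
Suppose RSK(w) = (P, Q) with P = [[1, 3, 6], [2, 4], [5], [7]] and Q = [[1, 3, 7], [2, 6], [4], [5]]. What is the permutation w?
7 2 5 4 1 3 6

Reverse the RSK construction: for i from n down to 1, find the cell of Q containing i, remove the entry at that cell from P, and reverse-bump it up through P; the value ejected from row 1 is w(i).

Step i=7: Q has 7 at row 1, column 3; remove that cell from P, ejecting 6. So w(7) = 6. P is now [[1, 3], [2, 4], [5], [7]].
Step i=6: Q has 6 at row 2, column 2; remove 4 from row 2 of P and reverse-bump: 4 enters row 1 and ejects 3. So w(6) = 3. P is now [[1, 4], [2], [5], [7]].
Step i=5: Q has 5 at row 4, column 1; remove 7 from row 4 of P and reverse-bump: 7 enters row 3 and ejects 5; 5 enters row 2 and ejects 2; 2 enters row 1 and ejects 1. So w(5) = 1. P is now [[2, 4], [5], [7]].
Step i=4: Q has 4 at row 3, column 1; remove 7 from row 3 of P and reverse-bump: 7 enters row 2 and ejects 5; 5 enters row 1 and ejects 4. So w(4) = 4. P is now [[2, 5], [7]].
Step i=3: Q has 3 at row 1, column 2; remove that cell from P, ejecting 5. So w(3) = 5. P is now [[2], [7]].
Step i=2: Q has 2 at row 2, column 1; remove 7 from row 2 of P and reverse-bump: 7 enters row 1 and ejects 2. So w(2) = 2. P is now [[7]].
Step i=1: Q has 1 at row 1, column 1; remove that cell from P, ejecting 7. So w(1) = 7. P is now [].

So w = 7 2 5 4 1 3 6.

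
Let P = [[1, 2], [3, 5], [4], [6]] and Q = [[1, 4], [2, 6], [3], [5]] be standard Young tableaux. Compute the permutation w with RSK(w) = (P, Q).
6 4 3 5 1 2

Reverse the RSK construction: for i from n down to 1, find the cell of Q containing i, remove the entry at that cell from P, and reverse-bump it up through P; the value ejected from row 1 is w(i).

Step i=6: Q has 6 at row 2, column 2; remove 5 from row 2 of P and reverse-bump: 5 enters row 1 and ejects 2. So w(6) = 2. P is now [[1, 5], [3], [4], [6]].
Step i=5: Q has 5 at row 4, column 1; remove 6 from row 4 of P and reverse-bump: 6 enters row 3 and ejects 4; 4 enters row 2 and ejects 3; 3 enters row 1 and ejects 1. So w(5) = 1. P is now [[3, 5], [4], [6]].
Step i=4: Q has 4 at row 1, column 2; remove that cell from P, ejecting 5. So w(4) = 5. P is now [[3], [4], [6]].
Step i=3: Q has 3 at row 3, column 1; remove 6 from row 3 of P and reverse-bump: 6 enters row 2 and ejects 4; 4 enters row 1 and ejects 3. So w(3) = 3. P is now [[4], [6]].
Step i=2: Q has 2 at row 2, column 1; remove 6 from row 2 of P and reverse-bump: 6 enters row 1 and ejects 4. So w(2) = 4. P is now [[6]].
Step i=1: Q has 1 at row 1, column 1; remove that cell from P, ejecting 6. So w(1) = 6. P is now [].

So w = 6 4 3 5 1 2.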